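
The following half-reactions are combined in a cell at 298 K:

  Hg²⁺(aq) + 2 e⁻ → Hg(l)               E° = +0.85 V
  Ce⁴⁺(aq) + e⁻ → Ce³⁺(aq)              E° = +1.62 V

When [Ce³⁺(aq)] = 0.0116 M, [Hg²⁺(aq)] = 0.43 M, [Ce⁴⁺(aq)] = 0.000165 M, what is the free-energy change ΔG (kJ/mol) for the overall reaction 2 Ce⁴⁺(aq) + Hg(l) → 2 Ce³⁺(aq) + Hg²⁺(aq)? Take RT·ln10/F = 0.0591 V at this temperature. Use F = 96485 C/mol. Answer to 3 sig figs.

−130 kJ/mol

The standard cell potential is +1.62 − (+0.85) = +0.77 V, with n = 2 electrons in the balanced equation.
The reaction quotient is ([Ce³⁺(aq)]^2·[Hg²⁺(aq)]) / [Ce⁴⁺(aq)]^2 = 2.13×10^3; by Nernst, E = +0.77 − (0.0591/2)(3.327) = +0.6717 V.
Then ΔG = −nFE = −2 × 96485 × +0.6717 J/mol = −130 kJ/mol.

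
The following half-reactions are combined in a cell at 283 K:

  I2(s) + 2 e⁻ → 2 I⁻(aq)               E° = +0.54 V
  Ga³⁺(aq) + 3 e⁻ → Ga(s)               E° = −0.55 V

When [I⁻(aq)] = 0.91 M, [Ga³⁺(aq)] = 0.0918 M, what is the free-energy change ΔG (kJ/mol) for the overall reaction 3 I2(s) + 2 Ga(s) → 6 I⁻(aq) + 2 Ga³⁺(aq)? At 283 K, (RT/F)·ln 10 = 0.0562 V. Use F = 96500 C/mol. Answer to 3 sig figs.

−644 kJ/mol

With I₂/I⁻ reduced at the cathode, E°cell = +0.54 − (−0.55) = +1.09 V and n = 6.
The reaction quotient is [I⁻(aq)]^6·[Ga³⁺(aq)]^2 = 0.00479; by Nernst, E = +1.09 − (0.0562/6)(−2.320) = +1.1117 V.
Finally ΔG = −nFE = −(6)(96500 C/mol)(+1.1117 V) = −644 kJ/mol.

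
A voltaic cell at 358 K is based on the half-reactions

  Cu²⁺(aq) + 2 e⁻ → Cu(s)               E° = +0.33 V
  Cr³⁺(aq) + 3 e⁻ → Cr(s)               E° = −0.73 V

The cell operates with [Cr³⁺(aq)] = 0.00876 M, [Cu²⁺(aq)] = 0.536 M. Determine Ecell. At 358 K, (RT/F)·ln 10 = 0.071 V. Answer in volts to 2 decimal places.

+1.10 V

Since E°(Cu²⁺/Cu) > E°(Cr³⁺/Cr), Cu²⁺/Cu serves as the cathode.
E°cell = E°cat − E°an = +0.33 − (−0.73) = +1.06 V; n = 6.
Balancing gives 3 Cu²⁺(aq) + 2 Cr(s) → 3 Cu(s) + 2 Cr³⁺(aq); hence Q = [Cr³⁺(aq)]^2 / [Cu²⁺(aq)]^3 = 0.000498 (log Q = −3.302).
E = E° − (0.071/n)·log Q = +1.06 − (0.071/6)(−3.302) = +1.10 V.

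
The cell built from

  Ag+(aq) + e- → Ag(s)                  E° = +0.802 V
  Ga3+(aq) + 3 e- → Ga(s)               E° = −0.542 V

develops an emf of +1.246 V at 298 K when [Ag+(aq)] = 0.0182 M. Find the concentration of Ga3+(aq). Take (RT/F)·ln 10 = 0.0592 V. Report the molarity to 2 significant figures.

The Ag⁺/Ag couple has the larger reduction potential, so it is the cathode: E°cell = +0.802 − (−0.542) = +1.344 V and n = 3.
From the Nernst equation, log Q = n(E° − E)/0.0592 = 3·(+1.344 − (+1.246))/0.0592 = 4.966.
The balanced reaction is 3 Ag+(aq) + Ga(s) → 3 Ag(s) + Ga3+(aq), so Q = [Ga3+(aq)] / [Ag+(aq)]^3.
Substituting the known concentrations and solving, log [Ga3+(aq)] = −0.254 and [Ga3+(aq)] = 0.56 M.

0.56 M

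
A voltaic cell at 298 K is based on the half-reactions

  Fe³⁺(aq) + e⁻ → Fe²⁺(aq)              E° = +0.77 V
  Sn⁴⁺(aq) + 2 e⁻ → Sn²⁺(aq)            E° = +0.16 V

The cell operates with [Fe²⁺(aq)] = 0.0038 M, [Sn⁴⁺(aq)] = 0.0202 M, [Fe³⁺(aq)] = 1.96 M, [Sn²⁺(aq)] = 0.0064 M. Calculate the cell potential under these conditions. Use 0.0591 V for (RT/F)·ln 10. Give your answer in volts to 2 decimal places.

+0.76 V

Since E°(Fe³⁺/Fe²⁺) > E°(Sn⁴⁺/Sn²⁺), Fe³⁺/Fe²⁺ serves as the cathode.
The standard potential is +0.77 − (+0.16) = +0.61 V and the balanced reaction transfers n = 2 electrons.
For the overall reaction 2 Fe³⁺(aq) + Sn²⁺(aq) → 2 Fe²⁺(aq) + Sn⁴⁺(aq), Q = ([Fe²⁺(aq)]^2·[Sn⁴⁺(aq)]) / ([Fe³⁺(aq)]^2·[Sn²⁺(aq)]) = 1.19×10^−5, giving log Q = −4.926.
E = E° − (0.0591/n)·log Q = +0.61 − (0.0591/2)(−4.926) = +0.76 V.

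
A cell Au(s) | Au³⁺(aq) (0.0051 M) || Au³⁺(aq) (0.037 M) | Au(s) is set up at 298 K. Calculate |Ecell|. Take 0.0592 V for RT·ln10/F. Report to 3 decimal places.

For a concentration cell E°cell = 0, since both electrodes use the same couple.
The compartment with the higher Au³⁺(aq) concentration (0.037 M) acts as the cathode; ions are reduced there and produced at the dilute (0.0051 M) anode.
With n = 3, Ecell = −(0.0592/3)·log([dilute]/[conc]) = −(0.0592/3)·log(0.0051/0.037) = +0.017 V.

0.017 V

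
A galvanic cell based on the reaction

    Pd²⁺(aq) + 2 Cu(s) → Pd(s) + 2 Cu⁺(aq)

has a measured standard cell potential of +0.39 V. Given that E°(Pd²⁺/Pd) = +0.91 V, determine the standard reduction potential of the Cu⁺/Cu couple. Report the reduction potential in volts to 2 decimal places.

In the reaction as written the Pd²⁺/Pd couple is reduced (cathode) and Cu⁺/Cu is oxidized (anode), so E°cell = E°(Pd²⁺/Pd) − E°(Cu⁺/Cu).
E°(Cu⁺/Cu) = E°(cathode) − E°cell = +0.91 − (+0.39) = +0.52 V.

+0.52 V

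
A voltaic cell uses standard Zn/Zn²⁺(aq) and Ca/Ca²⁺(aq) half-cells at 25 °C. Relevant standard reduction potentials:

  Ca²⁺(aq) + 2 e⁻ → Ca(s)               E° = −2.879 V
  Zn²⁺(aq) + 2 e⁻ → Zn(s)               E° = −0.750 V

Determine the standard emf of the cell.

+2.129 V

The Zn²⁺/Zn couple has the higher E°, so Zn ion is reduced (cathode) and Ca is oxidized (anode).
E°cell = E°(cathode) − E°(anode) = −0.750 − (−2.879) = +2.129 V.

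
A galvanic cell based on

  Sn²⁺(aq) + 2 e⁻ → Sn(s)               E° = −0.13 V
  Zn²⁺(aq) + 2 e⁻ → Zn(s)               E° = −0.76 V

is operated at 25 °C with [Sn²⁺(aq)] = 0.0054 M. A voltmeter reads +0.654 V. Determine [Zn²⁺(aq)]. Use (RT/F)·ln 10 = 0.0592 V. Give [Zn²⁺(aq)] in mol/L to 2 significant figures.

0.00083 M

With Sn²⁺/Sn at the cathode and Zn²⁺/Zn at the anode, E°cell = −0.13 − (−0.76) = +0.63 V (n = 2).
Since E = E° − (0.0592/n)·log Q, log Q = n(E° − E)/0.0592 = −0.811.
The balanced reaction is Sn²⁺(aq) + Zn(s) → Sn(s) + Zn²⁺(aq), so Q = [Zn²⁺(aq)] / [Sn²⁺(aq)].
Solving for the unknown gives log [Zn²⁺(aq)] = −3.079, so [Zn²⁺(aq)] ≈ 0.00083 M.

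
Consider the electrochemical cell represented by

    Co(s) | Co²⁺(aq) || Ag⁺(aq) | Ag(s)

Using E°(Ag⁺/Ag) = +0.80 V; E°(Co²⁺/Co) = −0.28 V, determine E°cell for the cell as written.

+1.08 V

By convention the left-hand electrode in cell notation is the anode (oxidation) and the right-hand electrode is the cathode (reduction).
E°cell = E°(right) − E°(left) = +0.80 − (−0.28) = +1.08 V.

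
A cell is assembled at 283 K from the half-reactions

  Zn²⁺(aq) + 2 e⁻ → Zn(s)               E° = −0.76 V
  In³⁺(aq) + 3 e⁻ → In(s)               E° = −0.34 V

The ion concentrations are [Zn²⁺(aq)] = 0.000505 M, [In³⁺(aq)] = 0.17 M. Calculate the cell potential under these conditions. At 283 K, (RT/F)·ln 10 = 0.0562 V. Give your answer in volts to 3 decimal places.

Since E°(In³⁺/In) > E°(Zn²⁺/Zn), In³⁺/In serves as the cathode.
E°cell = E°cat − E°an = −0.34 − (−0.76) = +0.42 V; n = 6.
The balanced reaction is 2 In³⁺(aq) + 3 Zn(s) → 2 In(s) + 3 Zn²⁺(aq), so Q = [Zn²⁺(aq)]^3 / [In³⁺(aq)]^2 = 4.46×10^−9 and log Q = −8.351.
Applying E = E° − (RT ln10/nF)·log Q gives +0.42 − (0.0562/6)(−8.351) = +0.498 V.

+0.498 V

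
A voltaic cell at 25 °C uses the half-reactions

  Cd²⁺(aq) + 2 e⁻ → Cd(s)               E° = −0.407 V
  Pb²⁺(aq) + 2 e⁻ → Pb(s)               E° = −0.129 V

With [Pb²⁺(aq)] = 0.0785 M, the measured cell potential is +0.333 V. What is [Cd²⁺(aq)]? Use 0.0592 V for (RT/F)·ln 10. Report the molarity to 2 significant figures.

With Pb²⁺/Pb at the cathode and Cd²⁺/Cd at the anode, E°cell = −0.129 − (−0.407) = +0.278 V (n = 2).
Since E = E° − (0.0592/n)·log Q, log Q = n(E° − E)/0.0592 = −1.858.
For Pb²⁺(aq) + Cd(s) → Pb(s) + Cd²⁺(aq), the reaction quotient is Q = [Cd²⁺(aq)] / [Pb²⁺(aq)].
Isolating [Cd²⁺(aq)] in Q = 10^{−1.858} yields log [Cd²⁺(aq)] = −2.963, i.e. 0.0011 M.

0.0011 M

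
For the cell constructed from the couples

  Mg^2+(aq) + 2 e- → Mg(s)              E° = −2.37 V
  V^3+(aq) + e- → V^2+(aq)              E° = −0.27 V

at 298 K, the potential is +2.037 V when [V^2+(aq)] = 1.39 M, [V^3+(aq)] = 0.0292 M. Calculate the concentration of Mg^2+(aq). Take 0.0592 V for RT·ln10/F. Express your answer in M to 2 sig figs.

With V³⁺/V²⁺ at the cathode and Mg²⁺/Mg at the anode, E°cell = −0.27 − (−2.37) = +2.10 V (n = 2).
From the Nernst equation, log Q = n(E° − E)/0.0592 = 2·(+2.10 − (+2.037))/0.0592 = 2.128.
Balancing electrons gives 2 V^3+(aq) + Mg(s) → 2 V^2+(aq) + Mg^2+(aq); thus Q = ([V^2+(aq)]^2·[Mg^2+(aq)]) / [V^3+(aq)]^2.
Isolating [Mg^2+(aq)] in Q = 10^{2.128} yields log [Mg^2+(aq)] = −1.227, i.e. 0.059 M.

0.059 M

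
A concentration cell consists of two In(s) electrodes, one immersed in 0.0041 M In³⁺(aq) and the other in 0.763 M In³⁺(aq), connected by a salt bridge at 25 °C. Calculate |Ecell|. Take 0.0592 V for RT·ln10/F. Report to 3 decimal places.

For a concentration cell E°cell = 0, since both electrodes use the same couple.
The compartment with the higher In³⁺(aq) concentration (0.763 M) acts as the cathode; ions are reduced there and produced at the dilute (0.0041 M) anode.
With n = 3, Ecell = −(0.0592/3)·log([dilute]/[conc]) = −(0.0592/3)·log(0.0041/0.763) = +0.045 V.

0.045 V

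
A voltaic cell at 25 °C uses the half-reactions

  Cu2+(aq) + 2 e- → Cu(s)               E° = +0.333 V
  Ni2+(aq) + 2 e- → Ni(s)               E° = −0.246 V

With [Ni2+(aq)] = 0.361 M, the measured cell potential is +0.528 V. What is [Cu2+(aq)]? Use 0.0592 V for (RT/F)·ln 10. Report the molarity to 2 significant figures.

Cu²⁺/Cu is the cathode (higher E°); E°cell = +0.333 − (−0.246) = +0.579 V with n = 2.
Since E = E° − (0.0592/n)·log Q, log Q = n(E° − E)/0.0592 = 1.723.
Balancing electrons gives Cu2+(aq) + Ni(s) → Cu(s) + Ni2+(aq); thus Q = [Ni2+(aq)] / [Cu2+(aq)].
Substituting the known concentrations and solving, log [Cu2+(aq)] = −2.165 and [Cu2+(aq)] = 0.0068 M.

0.0068 M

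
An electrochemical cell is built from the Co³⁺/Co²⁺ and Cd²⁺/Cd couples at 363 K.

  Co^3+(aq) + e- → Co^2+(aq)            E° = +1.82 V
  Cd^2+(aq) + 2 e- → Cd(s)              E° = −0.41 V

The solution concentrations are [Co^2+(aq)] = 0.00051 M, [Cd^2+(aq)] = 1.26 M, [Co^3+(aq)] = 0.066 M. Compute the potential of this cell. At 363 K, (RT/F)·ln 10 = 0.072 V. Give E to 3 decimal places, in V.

+2.378 V

Since E°(Co³⁺/Co²⁺) > E°(Cd²⁺/Cd), Co³⁺/Co²⁺ serves as the cathode.
The standard potential is +1.82 − (−0.41) = +2.23 V and the balanced reaction transfers n = 2 electrons.
Balancing gives 2 Co^3+(aq) + Cd(s) → 2 Co^2+(aq) + Cd^2+(aq); hence Q = ([Co^2+(aq)]^2·[Cd^2+(aq)]) / [Co^3+(aq)]^2 = 7.52×10^−5 (log Q = −4.124).
By the Nernst equation, E = +2.23 − (0.072/2)·(−4.124) = +2.378 V.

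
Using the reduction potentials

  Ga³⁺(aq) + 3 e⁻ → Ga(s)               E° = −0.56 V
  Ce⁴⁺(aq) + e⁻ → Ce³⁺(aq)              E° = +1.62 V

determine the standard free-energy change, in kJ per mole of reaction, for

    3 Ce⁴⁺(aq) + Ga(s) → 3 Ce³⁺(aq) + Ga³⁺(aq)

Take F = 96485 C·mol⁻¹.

−631 kJ/mol

In the reaction as written Ce⁴⁺(aq) is reduced, so the Ce⁴⁺/Ce³⁺ couple is the cathode and Ga³⁺/Ga is the anode.
E°cell = +1.62 − (−0.56) = +2.18 V; balancing electrons gives n = 3.
ΔG° = −nFE°cell = −(3)(96485)(+2.18) J/mol = −631 kJ/mol.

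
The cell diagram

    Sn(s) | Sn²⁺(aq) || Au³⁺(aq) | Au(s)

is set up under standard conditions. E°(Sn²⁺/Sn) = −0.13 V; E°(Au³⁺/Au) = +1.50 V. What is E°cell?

+1.63 V

By convention the left-hand electrode in cell notation is the anode (oxidation) and the right-hand electrode is the cathode (reduction).
E°cell = E°(right) − E°(left) = +1.50 − (−0.13) = +1.63 V.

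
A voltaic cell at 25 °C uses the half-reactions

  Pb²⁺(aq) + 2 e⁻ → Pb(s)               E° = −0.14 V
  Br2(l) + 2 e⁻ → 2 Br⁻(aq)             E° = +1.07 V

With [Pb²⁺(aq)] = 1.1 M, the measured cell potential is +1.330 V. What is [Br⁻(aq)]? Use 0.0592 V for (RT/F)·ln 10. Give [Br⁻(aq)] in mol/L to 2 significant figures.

0.0090 M

The Br₂/Br⁻ couple has the larger reduction potential, so it is the cathode: E°cell = +1.07 − (−0.14) = +1.21 V and n = 2.
Rearranging E = E° − (0.0592/n)·log Q gives log Q = 2(+1.21 − (+1.330))/0.0592 = −4.054.
Balancing electrons gives Br2(l) + Pb(s) → 2 Br⁻(aq) + Pb²⁺(aq); thus Q = [Br⁻(aq)]^2·[Pb²⁺(aq)].
Isolating [Br⁻(aq)] in Q = 10^{−4.054} yields log [Br⁻(aq)] = −2.048, i.e. 0.0090 M.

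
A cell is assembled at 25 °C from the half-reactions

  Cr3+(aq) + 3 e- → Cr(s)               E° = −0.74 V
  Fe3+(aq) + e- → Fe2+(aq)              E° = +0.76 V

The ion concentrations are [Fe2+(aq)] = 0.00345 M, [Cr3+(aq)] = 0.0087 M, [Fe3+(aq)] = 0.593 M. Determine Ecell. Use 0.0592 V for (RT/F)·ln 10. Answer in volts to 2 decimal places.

The Fe³⁺/Fe²⁺ couple has the more positive E°, so it is the cathode; Cr³⁺/Cr is the anode.
E°cell = +0.76 − (−0.74) = +1.50 V, with n = 3 electrons transferred.
For the overall reaction 3 Fe3+(aq) + Cr(s) → 3 Fe2+(aq) + Cr3+(aq), Q = ([Fe2+(aq)]^3·[Cr3+(aq)]) / [Fe3+(aq)]^3 = 1.71×10^−9, giving log Q = −8.766.
E = E° − (0.0592/n)·log Q = +1.50 − (0.0592/3)(−8.766) = +1.67 V.

+1.67 V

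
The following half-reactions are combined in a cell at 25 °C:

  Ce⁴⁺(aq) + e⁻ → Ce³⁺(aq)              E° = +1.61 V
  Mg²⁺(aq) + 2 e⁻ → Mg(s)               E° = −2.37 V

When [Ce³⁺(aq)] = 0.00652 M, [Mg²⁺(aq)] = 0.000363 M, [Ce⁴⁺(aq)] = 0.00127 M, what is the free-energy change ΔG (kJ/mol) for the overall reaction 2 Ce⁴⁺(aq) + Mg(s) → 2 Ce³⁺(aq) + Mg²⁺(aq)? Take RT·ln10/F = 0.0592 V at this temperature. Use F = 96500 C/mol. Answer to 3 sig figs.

−780 kJ/mol

E°cell = +1.61 − (−2.37) = +3.98 V; the balanced reaction transfers n = 2 electrons.
The reaction quotient is ([Ce³⁺(aq)]^2·[Mg²⁺(aq)]) / [Ce⁴⁺(aq)]^2 = 0.00957; by Nernst, E = +3.98 − (0.0592/2)(−2.019) = +4.0398 V.
ΔG = −nFE = −(2)(96500)(+4.0398) J/mol = −780 kJ/mol.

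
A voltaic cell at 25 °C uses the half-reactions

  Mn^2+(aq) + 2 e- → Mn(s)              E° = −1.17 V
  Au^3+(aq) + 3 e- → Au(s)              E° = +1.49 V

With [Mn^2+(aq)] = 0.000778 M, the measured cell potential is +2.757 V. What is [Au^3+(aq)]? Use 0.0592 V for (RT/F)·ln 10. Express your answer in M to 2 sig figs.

With Au³⁺/Au at the cathode and Mn²⁺/Mn at the anode, E°cell = +1.49 − (−1.17) = +2.66 V (n = 6).
Since E = E° − (0.0592/n)·log Q, log Q = n(E° − E)/0.0592 = −9.831.
The balanced reaction is 2 Au^3+(aq) + 3 Mn(s) → 2 Au(s) + 3 Mn^2+(aq), so Q = [Mn^2+(aq)]^3 / [Au^3+(aq)]^2.
Substituting the known concentrations and solving, log [Au^3+(aq)] = 0.252 and [Au^3+(aq)] = 1.8 M.

1.8 M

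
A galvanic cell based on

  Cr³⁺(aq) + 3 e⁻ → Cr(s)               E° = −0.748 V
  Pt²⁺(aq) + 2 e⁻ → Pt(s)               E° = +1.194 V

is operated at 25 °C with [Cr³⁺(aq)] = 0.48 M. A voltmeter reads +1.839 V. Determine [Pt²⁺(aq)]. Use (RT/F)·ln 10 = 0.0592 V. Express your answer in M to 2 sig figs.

The Pt²⁺/Pt couple has the larger reduction potential, so it is the cathode: E°cell = +1.194 − (−0.748) = +1.942 V and n = 6.
From the Nernst equation, log Q = n(E° − E)/0.0592 = 6·(+1.942 − (+1.839))/0.0592 = 10.439.
For 3 Pt²⁺(aq) + 2 Cr(s) → 3 Pt(s) + 2 Cr³⁺(aq), the reaction quotient is Q = [Cr³⁺(aq)]^2 / [Pt²⁺(aq)]^3.
Isolating [Pt²⁺(aq)] in Q = 10^{10.439} yields log [Pt²⁺(aq)] = −3.692, i.e. 0.00020 M.

0.00020 M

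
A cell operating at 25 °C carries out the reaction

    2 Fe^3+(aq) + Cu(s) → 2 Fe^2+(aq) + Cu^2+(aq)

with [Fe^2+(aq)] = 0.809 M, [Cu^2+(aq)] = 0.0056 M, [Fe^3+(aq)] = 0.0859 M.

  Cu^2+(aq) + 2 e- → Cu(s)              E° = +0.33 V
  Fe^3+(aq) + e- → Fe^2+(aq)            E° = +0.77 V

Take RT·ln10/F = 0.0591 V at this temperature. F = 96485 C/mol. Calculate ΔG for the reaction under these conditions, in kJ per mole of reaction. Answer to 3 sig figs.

The standard cell potential is +0.77 − (+0.33) = +0.44 V, with n = 2 electrons in the balanced equation.
The reaction quotient is ([Fe^2+(aq)]^2·[Cu^2+(aq)]) / [Fe^3+(aq)]^2 = 0.497; by Nernst, E = +0.44 − (0.0591/2)(−0.304) = +0.4490 V.
ΔG = −nFE = −(2)(96485)(+0.4490) J/mol = −86.6 kJ/mol.

−86.6 kJ/mol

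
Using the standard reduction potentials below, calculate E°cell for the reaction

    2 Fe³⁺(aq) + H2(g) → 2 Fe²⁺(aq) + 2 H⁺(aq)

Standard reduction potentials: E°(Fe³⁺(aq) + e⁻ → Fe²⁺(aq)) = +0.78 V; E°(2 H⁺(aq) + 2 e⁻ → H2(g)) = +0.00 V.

In the reaction as written, Fe³⁺(aq) is reduced (cathode) and H⁺(aq) is produced by oxidation at the anode.
E°cell = E°(cathode) − E°(anode) = +0.78 − (+0.00) = +0.78 V.

+0.78 V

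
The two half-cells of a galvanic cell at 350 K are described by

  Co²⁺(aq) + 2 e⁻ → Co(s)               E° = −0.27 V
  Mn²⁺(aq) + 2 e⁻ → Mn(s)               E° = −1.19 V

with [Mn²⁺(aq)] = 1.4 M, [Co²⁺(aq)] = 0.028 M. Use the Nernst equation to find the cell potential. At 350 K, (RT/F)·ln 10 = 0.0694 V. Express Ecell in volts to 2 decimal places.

Since E°(Co²⁺/Co) > E°(Mn²⁺/Mn), Co²⁺/Co serves as the cathode.
E°cell = E°cat − E°an = −0.27 − (−1.19) = +0.92 V; n = 2.
Balancing gives Co²⁺(aq) + Mn(s) → Co(s) + Mn²⁺(aq); hence Q = [Mn²⁺(aq)] / [Co²⁺(aq)] = 50 (log Q = 1.699).
Applying E = E° − (RT ln10/nF)·log Q gives +0.92 − (0.0694/2)(1.699) = +0.86 V.

+0.86 V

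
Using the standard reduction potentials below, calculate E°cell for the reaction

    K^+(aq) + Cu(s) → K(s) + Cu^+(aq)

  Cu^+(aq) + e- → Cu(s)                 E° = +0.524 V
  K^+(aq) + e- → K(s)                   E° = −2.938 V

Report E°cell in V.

In the reaction as written, K^+(aq) is reduced (cathode) and Cu^+(aq) is produced by oxidation at the anode.
E°cell = E°(cathode) − E°(anode) = −2.938 − (+0.524) = −3.462 V.
The negative E°cell means the reaction is non-spontaneous in the direction written.

−3.462 V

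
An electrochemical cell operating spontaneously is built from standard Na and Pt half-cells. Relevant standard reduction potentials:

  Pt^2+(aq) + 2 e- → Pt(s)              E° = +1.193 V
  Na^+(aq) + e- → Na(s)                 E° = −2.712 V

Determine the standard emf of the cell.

+3.905 V

The Pt²⁺/Pt couple has the higher E°, so Pt ion is reduced (cathode) and Na is oxidized (anode).
E°cell = E°(cathode) − E°(anode) = +1.193 − (−2.712) = +3.905 V.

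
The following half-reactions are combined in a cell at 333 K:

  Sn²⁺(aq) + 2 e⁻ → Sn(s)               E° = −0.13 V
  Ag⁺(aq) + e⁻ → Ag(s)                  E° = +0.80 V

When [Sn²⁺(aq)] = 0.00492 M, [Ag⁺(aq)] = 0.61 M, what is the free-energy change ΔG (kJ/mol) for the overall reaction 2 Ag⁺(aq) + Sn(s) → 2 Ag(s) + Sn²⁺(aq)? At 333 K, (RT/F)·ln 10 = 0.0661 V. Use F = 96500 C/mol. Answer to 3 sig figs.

−191 kJ/mol

The standard cell potential is +0.80 − (−0.13) = +0.93 V, with n = 2 electrons in the balanced equation.
Q = [Sn²⁺(aq)] / [Ag⁺(aq)]^2 = 0.0132, so log Q = −1.879 and E = +0.93 − (0.0661/2)(−1.879) = +0.9921 V.
Then ΔG = −nFE = −2 × 96500 × +0.9921 J/mol = −191 kJ/mol.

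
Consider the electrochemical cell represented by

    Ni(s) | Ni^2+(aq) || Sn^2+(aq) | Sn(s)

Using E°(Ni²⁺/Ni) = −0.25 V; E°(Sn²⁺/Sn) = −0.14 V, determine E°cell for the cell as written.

+0.11 V

By convention the left-hand electrode in cell notation is the anode (oxidation) and the right-hand electrode is the cathode (reduction).
E°cell = E°(right) − E°(left) = −0.14 − (−0.25) = +0.11 V.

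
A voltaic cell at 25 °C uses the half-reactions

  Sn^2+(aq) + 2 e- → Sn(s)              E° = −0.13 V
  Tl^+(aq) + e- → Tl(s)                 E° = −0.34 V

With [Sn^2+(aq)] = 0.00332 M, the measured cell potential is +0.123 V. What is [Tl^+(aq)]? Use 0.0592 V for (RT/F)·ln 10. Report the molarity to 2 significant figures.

Sn²⁺/Sn is the cathode (higher E°); E°cell = −0.13 − (−0.34) = +0.21 V with n = 2.
Rearranging E = E° − (0.0592/n)·log Q gives log Q = 2(+0.21 − (+0.123))/0.0592 = 2.939.
Balancing electrons gives Sn^2+(aq) + 2 Tl(s) → Sn(s) + 2 Tl^+(aq); thus Q = [Tl^+(aq)]^2 / [Sn^2+(aq)].
Solving for the unknown gives log [Tl^+(aq)] = 0.230, so [Tl^+(aq)] ≈ 1.7 M.

1.7 M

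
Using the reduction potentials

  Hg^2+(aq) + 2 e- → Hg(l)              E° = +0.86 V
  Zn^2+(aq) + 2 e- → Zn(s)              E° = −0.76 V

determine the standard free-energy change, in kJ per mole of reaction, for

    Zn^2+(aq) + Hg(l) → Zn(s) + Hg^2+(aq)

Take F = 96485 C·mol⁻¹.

+313 kJ/mol

In the reaction as written Zn^2+(aq) is reduced, so the Zn²⁺/Zn couple is the cathode and Hg²⁺/Hg is the anode.
E°cell = −0.76 − (+0.86) = −1.62 V; balancing electrons gives n = 2.
ΔG° = −nFE°cell = −(2)(96485)(−1.62) J/mol = +313 kJ/mol.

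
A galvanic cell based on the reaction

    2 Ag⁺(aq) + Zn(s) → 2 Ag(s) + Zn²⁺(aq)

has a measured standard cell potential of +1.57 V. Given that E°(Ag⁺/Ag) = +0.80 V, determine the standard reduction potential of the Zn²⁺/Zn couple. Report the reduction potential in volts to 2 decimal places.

In the reaction as written the Ag⁺/Ag couple is reduced (cathode) and Zn²⁺/Zn is oxidized (anode), so E°cell = E°(Ag⁺/Ag) − E°(Zn²⁺/Zn).
E°(Zn²⁺/Zn) = E°(cathode) − E°cell = +0.80 − (+1.57) = −0.77 V.

−0.77 V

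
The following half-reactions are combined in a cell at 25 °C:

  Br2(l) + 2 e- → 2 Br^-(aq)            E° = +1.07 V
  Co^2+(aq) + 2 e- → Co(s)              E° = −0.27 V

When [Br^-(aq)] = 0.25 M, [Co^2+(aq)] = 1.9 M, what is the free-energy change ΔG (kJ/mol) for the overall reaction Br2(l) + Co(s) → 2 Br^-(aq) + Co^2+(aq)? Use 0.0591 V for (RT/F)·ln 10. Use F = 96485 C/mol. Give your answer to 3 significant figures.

With Br₂/Br⁻ reduced at the cathode, E°cell = +1.07 − (−0.27) = +1.34 V and n = 2.
Q = [Br^-(aq)]^2·[Co^2+(aq)] = 0.119, so log Q = −0.925 and E = +1.34 − (0.0591/2)(−0.925) = +1.3673 V.
Finally ΔG = −nFE = −(2)(96485 C/mol)(+1.3673 V) = −264 kJ/mol.

−264 kJ/mol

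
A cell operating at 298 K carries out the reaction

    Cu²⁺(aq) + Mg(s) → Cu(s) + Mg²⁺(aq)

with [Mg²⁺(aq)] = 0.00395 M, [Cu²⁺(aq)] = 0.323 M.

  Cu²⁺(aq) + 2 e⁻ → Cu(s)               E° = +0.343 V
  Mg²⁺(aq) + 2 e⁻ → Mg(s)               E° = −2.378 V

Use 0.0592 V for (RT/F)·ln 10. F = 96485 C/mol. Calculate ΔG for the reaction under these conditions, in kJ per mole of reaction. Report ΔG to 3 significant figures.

With Cu²⁺/Cu reduced at the cathode, E°cell = +0.343 − (−2.378) = +2.721 V and n = 2.
Q = [Mg²⁺(aq)] / [Cu²⁺(aq)] = 0.0122, so log Q = −1.913 and E = +2.721 − (0.0592/2)(−1.913) = +2.7776 V.
ΔG = −nFE = −(2)(96485)(+2.7776) J/mol = −536 kJ/mol.

−536 kJ/mol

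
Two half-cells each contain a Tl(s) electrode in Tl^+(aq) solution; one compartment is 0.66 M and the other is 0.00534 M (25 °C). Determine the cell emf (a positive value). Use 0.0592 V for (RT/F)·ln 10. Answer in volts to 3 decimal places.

For a concentration cell E°cell = 0, since both electrodes use the same couple.
The compartment with the higher Tl^+(aq) concentration (0.66 M) acts as the cathode; ions are reduced there and produced at the dilute (0.00534 M) anode.
With n = 1, Ecell = −(0.0592/1)·log([dilute]/[conc]) = −(0.0592/1)·log(0.00534/0.66) = +0.124 V.

0.124 V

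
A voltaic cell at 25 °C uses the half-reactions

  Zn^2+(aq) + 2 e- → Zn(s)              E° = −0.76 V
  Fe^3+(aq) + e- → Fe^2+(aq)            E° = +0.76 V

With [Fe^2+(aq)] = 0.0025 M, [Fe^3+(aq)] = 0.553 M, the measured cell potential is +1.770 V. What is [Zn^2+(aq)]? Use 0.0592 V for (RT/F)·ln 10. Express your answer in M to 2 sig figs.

The Fe³⁺/Fe²⁺ couple has the larger reduction potential, so it is the cathode: E°cell = +0.76 − (−0.76) = +1.52 V and n = 2.
Since E = E° − (0.0592/n)·log Q, log Q = n(E° − E)/0.0592 = −8.446.
For 2 Fe^3+(aq) + Zn(s) → 2 Fe^2+(aq) + Zn^2+(aq), the reaction quotient is Q = ([Fe^2+(aq)]^2·[Zn^2+(aq)]) / [Fe^3+(aq)]^2.
Isolating [Zn^2+(aq)] in Q = 10^{−8.446} yields log [Zn^2+(aq)] = −3.756, i.e. 0.00018 M.

0.00018 M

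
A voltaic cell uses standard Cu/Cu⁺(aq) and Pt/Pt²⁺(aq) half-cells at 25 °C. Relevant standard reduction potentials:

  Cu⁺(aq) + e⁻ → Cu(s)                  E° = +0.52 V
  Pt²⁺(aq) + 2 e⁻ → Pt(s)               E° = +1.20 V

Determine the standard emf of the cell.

+0.68 V

Of the two couples in this cell, the one with the more positive reduction potential is reduced at the cathode: here that is Pt²⁺/Pt (+1.20 V); Cu⁺/Cu (+0.52 V) is the anode.
E°cell = E°(cathode) − E°(anode) = +1.20 − (+0.52) = +0.68 V.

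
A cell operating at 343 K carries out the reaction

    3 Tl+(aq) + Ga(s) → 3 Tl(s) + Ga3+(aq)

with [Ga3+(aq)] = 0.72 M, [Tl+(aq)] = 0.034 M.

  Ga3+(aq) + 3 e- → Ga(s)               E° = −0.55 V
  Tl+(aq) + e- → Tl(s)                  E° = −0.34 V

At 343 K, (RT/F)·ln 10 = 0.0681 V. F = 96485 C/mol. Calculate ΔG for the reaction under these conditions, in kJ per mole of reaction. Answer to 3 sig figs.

The standard cell potential is −0.34 − (−0.55) = +0.21 V, with n = 3 electrons in the balanced equation.
Here Q = [Ga3+(aq)] / [Tl+(aq)]^3 = 1.83×10^4 (log Q = 4.263), giving E = +0.21 − (0.0681/3)·(4.263) = +0.1132 V.
Finally ΔG = −nFE = −(3)(96485 C/mol)(+0.1132 V) = −32.8 kJ/mol.

−32.8 kJ/mol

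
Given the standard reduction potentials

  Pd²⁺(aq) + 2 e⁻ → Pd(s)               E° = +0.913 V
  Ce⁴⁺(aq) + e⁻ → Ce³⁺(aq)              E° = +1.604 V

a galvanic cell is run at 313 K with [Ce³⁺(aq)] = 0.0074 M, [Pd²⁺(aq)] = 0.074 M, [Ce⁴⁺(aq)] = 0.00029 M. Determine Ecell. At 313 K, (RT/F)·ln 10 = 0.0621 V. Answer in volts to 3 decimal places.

Since E°(Ce⁴⁺/Ce³⁺) > E°(Pd²⁺/Pd), Ce⁴⁺/Ce³⁺ serves as the cathode.
E°cell = E°cat − E°an = +1.604 − (+0.913) = +0.691 V; n = 2.
Balancing gives 2 Ce⁴⁺(aq) + Pd(s) → 2 Ce³⁺(aq) + Pd²⁺(aq); hence Q = ([Ce³⁺(aq)]^2·[Pd²⁺(aq)]) / [Ce⁴⁺(aq)]^2 = 48.2 (log Q = 1.683).
By the Nernst equation, E = +0.691 − (0.0621/2)·(1.683) = +0.639 V.

+0.639 V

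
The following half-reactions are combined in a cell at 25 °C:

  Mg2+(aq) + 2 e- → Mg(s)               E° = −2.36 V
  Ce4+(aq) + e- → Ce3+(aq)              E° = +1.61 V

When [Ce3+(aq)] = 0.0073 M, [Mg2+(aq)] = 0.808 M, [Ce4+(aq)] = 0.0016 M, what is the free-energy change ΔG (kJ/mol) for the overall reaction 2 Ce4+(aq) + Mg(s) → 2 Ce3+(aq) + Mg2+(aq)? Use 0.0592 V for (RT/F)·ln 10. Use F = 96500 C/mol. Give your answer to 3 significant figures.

With Ce⁴⁺/Ce³⁺ reduced at the cathode, E°cell = +1.61 − (−2.36) = +3.97 V and n = 2.
Here Q = ([Ce3+(aq)]^2·[Mg2+(aq)]) / [Ce4+(aq)]^2 = 16.8 (log Q = 1.226), giving E = +3.97 − (0.0592/2)·(1.226) = +3.9337 V.
ΔG = −nFE = −(2)(96500)(+3.9337) J/mol = −759 kJ/mol.

−759 kJ/mol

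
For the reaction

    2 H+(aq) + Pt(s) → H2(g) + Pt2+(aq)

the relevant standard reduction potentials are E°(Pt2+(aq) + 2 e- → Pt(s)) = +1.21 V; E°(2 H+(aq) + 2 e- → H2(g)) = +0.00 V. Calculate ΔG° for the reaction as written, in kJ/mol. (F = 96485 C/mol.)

In the reaction as written H+(aq) is reduced, so the 2H⁺/H₂ couple is the cathode and Pt²⁺/Pt is the anode.
E°cell = +0.00 − (+1.21) = −1.21 V; balancing electrons gives n = 2.
ΔG° = −nFE°cell = −(2)(96485)(−1.21) J/mol = +233 kJ/mol.

+233 kJ/mol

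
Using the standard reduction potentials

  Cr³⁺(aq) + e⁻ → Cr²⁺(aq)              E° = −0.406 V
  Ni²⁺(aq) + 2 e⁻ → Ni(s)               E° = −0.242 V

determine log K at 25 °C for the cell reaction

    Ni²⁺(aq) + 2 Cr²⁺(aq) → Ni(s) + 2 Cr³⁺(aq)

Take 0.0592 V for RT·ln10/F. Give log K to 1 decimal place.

The Ni²⁺/Ni couple is reduced (cathode); E°cell = −0.242 − (−0.406) = +0.164 V with n = 2.
At equilibrium E = 0, so log K = nE°cell / 0.0592 = (2)(+0.164) / 0.0592 = 5.5.

log K = 5.5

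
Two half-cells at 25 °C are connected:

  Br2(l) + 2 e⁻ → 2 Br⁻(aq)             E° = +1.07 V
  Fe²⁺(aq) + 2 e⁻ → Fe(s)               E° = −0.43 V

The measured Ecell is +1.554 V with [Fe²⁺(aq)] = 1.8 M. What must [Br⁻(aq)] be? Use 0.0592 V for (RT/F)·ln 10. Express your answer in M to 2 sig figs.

With Br₂/Br⁻ at the cathode and Fe²⁺/Fe at the anode, E°cell = +1.07 − (−0.43) = +1.50 V (n = 2).
From the Nernst equation, log Q = n(E° − E)/0.0592 = 2·(+1.50 − (+1.554))/0.0592 = −1.824.
The balanced reaction is Br2(l) + Fe(s) → 2 Br⁻(aq) + Fe²⁺(aq), so Q = [Br⁻(aq)]^2·[Fe²⁺(aq)].
Isolating [Br⁻(aq)] in Q = 10^{−1.824} yields log [Br⁻(aq)] = −1.040, i.e. 0.091 M.

0.091 M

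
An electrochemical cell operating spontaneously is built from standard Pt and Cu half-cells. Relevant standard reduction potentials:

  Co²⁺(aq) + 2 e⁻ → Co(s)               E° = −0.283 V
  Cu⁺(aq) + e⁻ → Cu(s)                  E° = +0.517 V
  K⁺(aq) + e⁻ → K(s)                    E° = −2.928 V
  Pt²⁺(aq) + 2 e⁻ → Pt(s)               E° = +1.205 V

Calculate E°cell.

+0.688 V

Of the two couples in this cell, the one with the more positive reduction potential is reduced at the cathode: here that is Pt²⁺/Pt (+1.205 V); Cu⁺/Cu (+0.517 V) is the anode.
E°cell = E°(cathode) − E°(anode) = +1.205 − (+0.517) = +0.688 V.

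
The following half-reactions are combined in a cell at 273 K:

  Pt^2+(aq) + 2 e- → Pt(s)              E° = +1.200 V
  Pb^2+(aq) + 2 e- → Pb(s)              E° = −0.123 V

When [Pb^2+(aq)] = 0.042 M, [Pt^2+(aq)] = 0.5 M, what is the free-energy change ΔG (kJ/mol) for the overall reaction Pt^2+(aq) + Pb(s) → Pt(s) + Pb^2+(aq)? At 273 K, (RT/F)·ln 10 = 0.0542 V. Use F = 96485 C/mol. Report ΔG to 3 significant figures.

−261 kJ/mol

With Pt²⁺/Pt reduced at the cathode, E°cell = +1.200 − (−0.123) = +1.323 V and n = 2.
Here Q = [Pb^2+(aq)] / [Pt^2+(aq)] = 0.084 (log Q = −1.076), giving E = +1.323 − (0.0542/2)·(−1.076) = +1.3522 V.
Then ΔG = −nFE = −2 × 96485 × +1.3522 J/mol = −261 kJ/mol.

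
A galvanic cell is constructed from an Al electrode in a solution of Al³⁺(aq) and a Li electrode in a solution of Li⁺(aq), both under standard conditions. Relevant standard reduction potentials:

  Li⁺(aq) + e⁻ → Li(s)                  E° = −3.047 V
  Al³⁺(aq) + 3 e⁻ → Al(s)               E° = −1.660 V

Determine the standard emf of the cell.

The Al³⁺/Al couple has the higher E°, so Al ion is reduced (cathode) and Li is oxidized (anode).
E°cell = E°(cathode) − E°(anode) = −1.660 − (−3.047) = +1.387 V.

+1.387 V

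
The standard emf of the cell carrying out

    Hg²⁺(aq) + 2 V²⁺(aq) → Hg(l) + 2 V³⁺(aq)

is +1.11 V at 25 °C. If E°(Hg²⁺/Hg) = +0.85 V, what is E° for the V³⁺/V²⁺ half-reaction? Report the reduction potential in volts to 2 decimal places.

In the reaction as written the Hg²⁺/Hg couple is reduced (cathode) and V³⁺/V²⁺ is oxidized (anode), so E°cell = E°(Hg²⁺/Hg) − E°(V³⁺/V²⁺).
E°(V³⁺/V²⁺) = E°(cathode) − E°cell = +0.85 − (+1.11) = −0.26 V.

−0.26 V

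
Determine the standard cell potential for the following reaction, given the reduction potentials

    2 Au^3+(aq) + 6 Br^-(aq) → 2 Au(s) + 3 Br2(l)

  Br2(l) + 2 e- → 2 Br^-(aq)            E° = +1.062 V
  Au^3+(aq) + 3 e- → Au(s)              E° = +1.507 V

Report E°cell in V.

+0.445 V

Au^3+(aq) gains electrons, so the Au³⁺/Au couple is the cathode; the Br₂/Br⁻ couple is the anode.
E°cell = E°(cathode) − E°(anode) = +1.507 − (+1.062) = +0.445 V.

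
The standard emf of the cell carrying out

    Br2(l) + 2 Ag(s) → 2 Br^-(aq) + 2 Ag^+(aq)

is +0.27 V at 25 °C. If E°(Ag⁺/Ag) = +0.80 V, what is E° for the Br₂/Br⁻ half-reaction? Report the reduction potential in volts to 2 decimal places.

In the reaction as written the Br₂/Br⁻ couple is reduced (cathode) and Ag⁺/Ag is oxidized (anode), so E°cell = E°(Br₂/Br⁻) − E°(Ag⁺/Ag).
E°(Br₂/Br⁻) = E°cell + E°(anode) = +0.27 + (+0.80) = +1.07 V.

+1.07 V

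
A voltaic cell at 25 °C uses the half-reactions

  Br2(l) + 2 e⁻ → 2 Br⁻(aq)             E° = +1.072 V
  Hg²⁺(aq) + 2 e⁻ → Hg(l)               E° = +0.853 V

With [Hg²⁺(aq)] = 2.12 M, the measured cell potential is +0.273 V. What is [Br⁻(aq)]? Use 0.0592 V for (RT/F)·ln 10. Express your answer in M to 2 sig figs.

0.084 M

Br₂/Br⁻ is the cathode (higher E°); E°cell = +1.072 − (+0.853) = +0.219 V with n = 2.
From the Nernst equation, log Q = n(E° − E)/0.0592 = 2·(+0.219 − (+0.273))/0.0592 = −1.824.
Balancing electrons gives Br2(l) + Hg(l) → 2 Br⁻(aq) + Hg²⁺(aq); thus Q = [Br⁻(aq)]^2·[Hg²⁺(aq)].
Isolating [Br⁻(aq)] in Q = 10^{−1.824} yields log [Br⁻(aq)] = −1.075, i.e. 0.084 M.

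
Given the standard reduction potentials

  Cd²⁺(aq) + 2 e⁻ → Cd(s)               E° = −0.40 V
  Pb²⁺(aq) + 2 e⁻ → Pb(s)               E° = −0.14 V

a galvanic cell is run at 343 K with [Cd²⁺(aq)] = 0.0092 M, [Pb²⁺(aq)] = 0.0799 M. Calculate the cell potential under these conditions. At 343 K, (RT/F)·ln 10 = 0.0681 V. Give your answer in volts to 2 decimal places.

+0.29 V

Since E°(Pb²⁺/Pb) > E°(Cd²⁺/Cd), Pb²⁺/Pb serves as the cathode.
E°cell = E°cat − E°an = −0.14 − (−0.40) = +0.26 V; n = 2.
Balancing gives Pb²⁺(aq) + Cd(s) → Pb(s) + Cd²⁺(aq); hence Q = [Cd²⁺(aq)] / [Pb²⁺(aq)] = 0.115 (log Q = −0.939).
E = E° − (0.0681/n)·log Q = +0.26 − (0.0681/2)(−0.939) = +0.29 V.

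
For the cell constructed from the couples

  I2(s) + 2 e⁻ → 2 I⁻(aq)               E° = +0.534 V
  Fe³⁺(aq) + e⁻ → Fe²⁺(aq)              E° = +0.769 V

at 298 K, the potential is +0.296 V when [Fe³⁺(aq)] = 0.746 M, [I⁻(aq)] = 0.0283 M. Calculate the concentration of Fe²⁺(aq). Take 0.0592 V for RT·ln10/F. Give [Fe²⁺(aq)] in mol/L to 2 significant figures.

0.0020 M

With Fe³⁺/Fe²⁺ at the cathode and I₂/I⁻ at the anode, E°cell = +0.769 − (+0.534) = +0.235 V (n = 2).
Since E = E° − (0.0592/n)·log Q, log Q = n(E° − E)/0.0592 = −2.061.
Balancing electrons gives 2 Fe³⁺(aq) + 2 I⁻(aq) → 2 Fe²⁺(aq) + I2(s); thus Q = [Fe²⁺(aq)]^2 / ([Fe³⁺(aq)]^2·[I⁻(aq)]^2).
Substituting the known concentrations and solving, log [Fe²⁺(aq)] = −2.706 and [Fe²⁺(aq)] = 0.0020 M.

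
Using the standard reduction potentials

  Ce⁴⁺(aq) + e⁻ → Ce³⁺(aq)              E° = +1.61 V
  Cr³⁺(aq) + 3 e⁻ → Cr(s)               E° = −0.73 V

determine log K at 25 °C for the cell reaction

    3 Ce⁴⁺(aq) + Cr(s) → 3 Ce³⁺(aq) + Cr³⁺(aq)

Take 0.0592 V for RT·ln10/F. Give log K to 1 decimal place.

log K = 118.6

The Ce⁴⁺/Ce³⁺ couple is reduced (cathode); E°cell = +1.61 − (−0.73) = +2.34 V with n = 3.
At equilibrium E = 0, so log K = nE°cell / 0.0592 = (3)(+2.34) / 0.0592 = 118.6.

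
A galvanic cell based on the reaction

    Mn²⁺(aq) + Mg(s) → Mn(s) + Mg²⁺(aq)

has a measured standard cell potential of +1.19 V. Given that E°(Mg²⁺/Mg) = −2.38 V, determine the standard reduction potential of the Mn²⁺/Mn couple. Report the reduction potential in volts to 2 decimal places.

In the reaction as written the Mn²⁺/Mn couple is reduced (cathode) and Mg²⁺/Mg is oxidized (anode), so E°cell = E°(Mn²⁺/Mn) − E°(Mg²⁺/Mg).
E°(Mn²⁺/Mn) = E°cell + E°(anode) = +1.19 + (−2.38) = −1.19 V.

−1.19 V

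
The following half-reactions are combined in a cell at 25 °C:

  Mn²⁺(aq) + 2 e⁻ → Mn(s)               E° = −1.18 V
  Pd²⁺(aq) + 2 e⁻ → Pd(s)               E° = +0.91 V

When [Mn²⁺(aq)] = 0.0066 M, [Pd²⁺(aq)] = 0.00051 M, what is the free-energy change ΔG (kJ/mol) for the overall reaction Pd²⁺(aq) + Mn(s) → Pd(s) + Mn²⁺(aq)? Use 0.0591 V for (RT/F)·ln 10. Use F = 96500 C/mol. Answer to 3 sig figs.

−397 kJ/mol

E°cell = +0.91 − (−1.18) = +2.09 V; the balanced reaction transfers n = 2 electrons.
The reaction quotient is [Mn²⁺(aq)] / [Pd²⁺(aq)] = 12.9; by Nernst, E = +2.09 − (0.0591/2)(1.112) = +2.0571 V.
ΔG = −nFE = −(2)(96500)(+2.0571) J/mol = −397 kJ/mol.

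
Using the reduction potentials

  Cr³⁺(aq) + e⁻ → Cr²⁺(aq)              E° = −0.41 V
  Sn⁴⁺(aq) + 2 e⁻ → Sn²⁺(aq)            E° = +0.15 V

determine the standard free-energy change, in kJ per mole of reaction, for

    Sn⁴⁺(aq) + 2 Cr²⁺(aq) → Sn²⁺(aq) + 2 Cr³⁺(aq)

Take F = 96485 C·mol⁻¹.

−108 kJ/mol

In the reaction as written Sn⁴⁺(aq) is reduced, so the Sn⁴⁺/Sn²⁺ couple is the cathode and Cr³⁺/Cr²⁺ is the anode.
E°cell = +0.15 − (−0.41) = +0.56 V; balancing electrons gives n = 2.
ΔG° = −nFE°cell = −(2)(96485)(+0.56) J/mol = −108 kJ/mol.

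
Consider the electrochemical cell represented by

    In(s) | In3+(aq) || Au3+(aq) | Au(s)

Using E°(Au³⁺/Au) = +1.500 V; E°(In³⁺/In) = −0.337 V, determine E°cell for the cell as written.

+1.837 V

By convention the left-hand electrode in cell notation is the anode (oxidation) and the right-hand electrode is the cathode (reduction).
E°cell = E°(right) − E°(left) = +1.500 − (−0.337) = +1.837 V.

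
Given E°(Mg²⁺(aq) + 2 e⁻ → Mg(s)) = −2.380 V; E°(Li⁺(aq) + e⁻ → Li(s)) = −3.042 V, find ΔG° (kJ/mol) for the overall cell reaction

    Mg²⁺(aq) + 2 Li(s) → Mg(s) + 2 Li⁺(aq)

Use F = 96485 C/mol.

In the reaction as written Mg²⁺(aq) is reduced, so the Mg²⁺/Mg couple is the cathode and Li⁺/Li is the anode.
E°cell = −2.380 − (−3.042) = +0.662 V; balancing electrons gives n = 2.
ΔG° = −nFE°cell = −(2)(96485)(+0.662) J/mol = −128 kJ/mol.

−128 kJ/mol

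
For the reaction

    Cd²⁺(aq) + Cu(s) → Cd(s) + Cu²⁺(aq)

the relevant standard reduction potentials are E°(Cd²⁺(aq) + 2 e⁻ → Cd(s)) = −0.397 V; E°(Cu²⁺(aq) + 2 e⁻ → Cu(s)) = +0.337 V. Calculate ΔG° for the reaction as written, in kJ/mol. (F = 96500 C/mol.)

+142 kJ/mol

In the reaction as written Cd²⁺(aq) is reduced, so the Cd²⁺/Cd couple is the cathode and Cu²⁺/Cu is the anode.
E°cell = −0.397 − (+0.337) = −0.734 V; balancing electrons gives n = 2.
ΔG° = −nFE°cell = −(2)(96500)(−0.734) J/mol = +142 kJ/mol.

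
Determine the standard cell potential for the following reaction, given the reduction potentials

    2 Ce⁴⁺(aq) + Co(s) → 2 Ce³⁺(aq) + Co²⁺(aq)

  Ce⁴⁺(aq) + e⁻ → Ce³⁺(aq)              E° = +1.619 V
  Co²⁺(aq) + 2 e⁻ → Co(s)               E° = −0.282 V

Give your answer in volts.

In the reaction as written, Ce⁴⁺(aq) is reduced (cathode) and Co²⁺(aq) is produced by oxidation at the anode.
E°cell = E°(cathode) − E°(anode) = +1.619 − (−0.282) = +1.901 V.
The positive value indicates the reaction is spontaneous as written.

+1.901 V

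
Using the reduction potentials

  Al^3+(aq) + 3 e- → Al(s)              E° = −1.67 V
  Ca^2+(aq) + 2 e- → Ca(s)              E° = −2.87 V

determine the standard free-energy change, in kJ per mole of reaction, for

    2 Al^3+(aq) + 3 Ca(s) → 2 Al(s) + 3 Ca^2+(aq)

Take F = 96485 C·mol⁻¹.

−695 kJ/mol

In the reaction as written Al^3+(aq) is reduced, so the Al³⁺/Al couple is the cathode and Ca²⁺/Ca is the anode.
E°cell = −1.67 − (−2.87) = +1.20 V; balancing electrons gives n = 6.
ΔG° = −nFE°cell = −(6)(96485)(+1.20) J/mol = −695 kJ/mol.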